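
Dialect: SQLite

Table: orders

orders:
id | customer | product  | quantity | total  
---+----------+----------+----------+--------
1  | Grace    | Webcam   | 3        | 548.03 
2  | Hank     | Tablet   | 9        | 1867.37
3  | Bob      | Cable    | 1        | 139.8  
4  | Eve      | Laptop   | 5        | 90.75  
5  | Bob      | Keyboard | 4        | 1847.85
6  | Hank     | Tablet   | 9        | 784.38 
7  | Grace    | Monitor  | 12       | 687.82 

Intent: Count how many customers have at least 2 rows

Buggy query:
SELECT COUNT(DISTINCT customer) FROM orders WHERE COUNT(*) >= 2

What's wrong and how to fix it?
Bug: COUNT(*) cannot appear in WHERE; the per-group count doesn't exist yet

Fix: Use a subquery that GROUPs and filters with HAVING, then count its rows

Corrected query:
SELECT COUNT(*) FROM (SELECT customer FROM orders GROUP BY customer HAVING COUNT(*) >= 2)

Result:
COUNT(*)
--------
3       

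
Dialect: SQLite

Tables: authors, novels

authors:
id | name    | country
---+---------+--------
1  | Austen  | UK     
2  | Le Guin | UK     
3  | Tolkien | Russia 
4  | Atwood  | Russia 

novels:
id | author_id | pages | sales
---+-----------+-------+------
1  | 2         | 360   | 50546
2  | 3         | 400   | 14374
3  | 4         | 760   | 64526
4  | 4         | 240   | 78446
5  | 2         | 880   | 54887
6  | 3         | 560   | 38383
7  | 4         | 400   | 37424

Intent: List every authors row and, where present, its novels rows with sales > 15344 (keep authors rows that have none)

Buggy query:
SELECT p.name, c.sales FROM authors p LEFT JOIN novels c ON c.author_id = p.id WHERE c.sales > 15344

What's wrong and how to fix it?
Bug: Filtering c.sales in WHERE discards the NULL rows produced by LEFT JOIN, turning it into an inner join

Fix: Put 'c.sales > 15344' in the JOIN's ON clause instead of WHERE

Corrected query:
SELECT p.name, c.sales FROM authors p LEFT JOIN novels c ON c.author_id = p.id AND c.sales > 15344

Result:
name    | sales
--------+------
Austen  | NULL 
Le Guin | 50546
Le Guin | 54887
Tolkien | 38383
Atwood  | 37424
Atwood  | 64526
Atwood  | 78446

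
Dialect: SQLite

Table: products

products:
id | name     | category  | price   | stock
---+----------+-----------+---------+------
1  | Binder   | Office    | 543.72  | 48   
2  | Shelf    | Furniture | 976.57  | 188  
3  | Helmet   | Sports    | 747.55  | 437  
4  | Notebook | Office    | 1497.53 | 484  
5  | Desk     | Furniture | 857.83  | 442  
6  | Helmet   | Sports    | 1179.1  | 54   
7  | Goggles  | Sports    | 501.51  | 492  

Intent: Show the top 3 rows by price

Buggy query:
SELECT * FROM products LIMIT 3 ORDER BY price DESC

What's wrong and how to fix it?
Bug: ORDER BY cannot follow LIMIT; LIMIT is the final clause

Fix: Swap the clauses: ORDER BY first, then LIMIT

Corrected query:
SELECT * FROM products ORDER BY price DESC LIMIT 3

Result:
id | name     | category  | price   | stock
---+----------+-----------+---------+------
4  | Notebook | Office    | 1497.53 | 484  
6  | Helmet   | Sports    | 1179.1  | 54   
2  | Shelf    | Furniture | 976.57  | 188  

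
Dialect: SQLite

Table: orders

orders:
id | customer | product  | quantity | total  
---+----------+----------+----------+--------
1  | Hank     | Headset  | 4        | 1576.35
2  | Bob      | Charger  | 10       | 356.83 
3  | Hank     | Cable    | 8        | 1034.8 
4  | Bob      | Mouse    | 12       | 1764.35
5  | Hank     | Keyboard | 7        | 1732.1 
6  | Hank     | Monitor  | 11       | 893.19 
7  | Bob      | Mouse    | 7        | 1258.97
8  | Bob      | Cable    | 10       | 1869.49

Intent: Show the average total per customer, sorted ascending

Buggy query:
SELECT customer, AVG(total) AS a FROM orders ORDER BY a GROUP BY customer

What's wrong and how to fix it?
Bug: GROUP BY must precede ORDER BY

Fix: Move ORDER BY to the end, after GROUP BY

Corrected query:
SELECT customer, AVG(total) AS a FROM orders GROUP BY customer ORDER BY a

Result:
customer | a      
---------+--------
Hank     | 1309.11
Bob      | 1312.41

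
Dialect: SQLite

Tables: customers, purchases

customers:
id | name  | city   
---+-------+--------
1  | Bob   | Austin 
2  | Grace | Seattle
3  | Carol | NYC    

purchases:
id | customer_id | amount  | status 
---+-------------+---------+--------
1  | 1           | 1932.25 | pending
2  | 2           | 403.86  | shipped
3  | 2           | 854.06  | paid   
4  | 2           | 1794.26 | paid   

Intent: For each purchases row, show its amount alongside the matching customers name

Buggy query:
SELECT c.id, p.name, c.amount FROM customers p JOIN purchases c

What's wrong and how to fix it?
Bug: JOIN with no ON clause produces a cartesian product; every purchases row pairs with every customers row

Fix: Add ON c.customer_id = p.id to the JOIN

Corrected query:
SELECT c.id, p.name, c.amount FROM customers p JOIN purchases c ON c.customer_id = p.id

Result:
id | name  | amount 
---+-------+--------
1  | Bob   | 1932.25
2  | Grace | 403.86 
3  | Grace | 854.06 
4  | Grace | 1794.26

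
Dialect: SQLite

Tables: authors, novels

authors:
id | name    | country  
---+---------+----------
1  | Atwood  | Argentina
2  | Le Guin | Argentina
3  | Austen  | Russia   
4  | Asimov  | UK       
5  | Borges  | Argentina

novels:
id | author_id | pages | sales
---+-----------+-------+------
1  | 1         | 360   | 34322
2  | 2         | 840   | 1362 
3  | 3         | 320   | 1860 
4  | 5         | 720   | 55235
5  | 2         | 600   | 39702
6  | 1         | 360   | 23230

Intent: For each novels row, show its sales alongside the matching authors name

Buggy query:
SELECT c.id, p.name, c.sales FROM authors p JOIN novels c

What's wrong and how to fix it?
Bug: Missing join condition: each novels row is matched to all authors rows instead of just its own

Fix: Add ON c.author_id = p.id to the JOIN

Corrected query:
SELECT c.id, p.name, c.sales FROM authors p JOIN novels c ON c.author_id = p.id

Result:
id | name    | sales
---+---------+------
1  | Atwood  | 34322
2  | Le Guin | 1362 
3  | Austen  | 1860 
4  | Borges  | 55235
5  | Le Guin | 39702
6  | Atwood  | 23230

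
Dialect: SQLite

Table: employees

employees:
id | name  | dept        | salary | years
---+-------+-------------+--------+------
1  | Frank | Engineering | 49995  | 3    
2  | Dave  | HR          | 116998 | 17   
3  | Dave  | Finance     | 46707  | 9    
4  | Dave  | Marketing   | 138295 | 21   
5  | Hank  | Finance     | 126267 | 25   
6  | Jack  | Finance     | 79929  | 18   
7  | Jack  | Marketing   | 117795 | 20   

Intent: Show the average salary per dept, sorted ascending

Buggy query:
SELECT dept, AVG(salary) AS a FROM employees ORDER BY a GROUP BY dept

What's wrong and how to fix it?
Bug: GROUP BY must precede ORDER BY

Fix: Move ORDER BY to the end, after GROUP BY

Corrected query:
SELECT dept, AVG(salary) AS a FROM employees GROUP BY dept ORDER BY a

Result:
dept        | a     
------------+-------
Engineering | 49995 
Finance     | 84301 
HR          | 116998
Marketing   | 128045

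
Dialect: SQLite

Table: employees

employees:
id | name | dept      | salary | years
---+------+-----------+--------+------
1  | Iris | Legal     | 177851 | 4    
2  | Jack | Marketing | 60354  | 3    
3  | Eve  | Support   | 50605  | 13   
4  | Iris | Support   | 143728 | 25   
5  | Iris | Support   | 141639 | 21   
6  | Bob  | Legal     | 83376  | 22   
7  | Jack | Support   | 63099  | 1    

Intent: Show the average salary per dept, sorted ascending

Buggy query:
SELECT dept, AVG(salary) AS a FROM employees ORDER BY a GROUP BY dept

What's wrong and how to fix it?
Bug: GROUP BY must precede ORDER BY

Fix: Reorder: SELECT … FROM … GROUP BY … ORDER BY …

Corrected query:
SELECT dept, AVG(salary) AS a FROM employees GROUP BY dept ORDER BY a

Result:
dept      | a       
----------+---------
Marketing | 60354   
Support   | 99767.75
Legal     | 130613.5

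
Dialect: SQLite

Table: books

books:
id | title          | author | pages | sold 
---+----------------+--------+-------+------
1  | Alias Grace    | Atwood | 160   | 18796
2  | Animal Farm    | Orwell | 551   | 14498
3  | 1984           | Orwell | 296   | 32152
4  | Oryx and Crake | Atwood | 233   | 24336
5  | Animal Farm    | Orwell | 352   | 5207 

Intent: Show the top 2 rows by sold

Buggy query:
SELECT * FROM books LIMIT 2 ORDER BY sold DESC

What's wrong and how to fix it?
Bug: ORDER BY cannot follow LIMIT; LIMIT is the final clause

Fix: Swap the clauses: ORDER BY first, then LIMIT

Corrected query:
SELECT * FROM books ORDER BY sold DESC LIMIT 2

Result:
id | title          | author | pages | sold 
---+----------------+--------+-------+------
3  | 1984           | Orwell | 296   | 32152
4  | Oryx and Crake | Atwood | 233   | 24336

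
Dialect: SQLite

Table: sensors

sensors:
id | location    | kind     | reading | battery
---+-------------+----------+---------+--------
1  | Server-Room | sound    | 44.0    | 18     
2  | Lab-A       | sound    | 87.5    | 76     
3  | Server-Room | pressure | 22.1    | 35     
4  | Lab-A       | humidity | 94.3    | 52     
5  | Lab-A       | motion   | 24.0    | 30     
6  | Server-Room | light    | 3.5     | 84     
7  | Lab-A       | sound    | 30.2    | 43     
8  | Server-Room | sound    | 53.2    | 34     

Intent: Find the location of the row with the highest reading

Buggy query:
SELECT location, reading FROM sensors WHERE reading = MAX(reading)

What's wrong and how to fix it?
Bug: MAX(reading) is an aggregate and cannot be used directly in WHERE

Fix: Use a subquery: WHERE reading = (SELECT MAX(reading) FROM sensors)

Corrected query:
SELECT location, reading FROM sensors WHERE reading = (SELECT MAX(reading) FROM sensors)

Result:
location | reading
---------+--------
Lab-A    | 94.3   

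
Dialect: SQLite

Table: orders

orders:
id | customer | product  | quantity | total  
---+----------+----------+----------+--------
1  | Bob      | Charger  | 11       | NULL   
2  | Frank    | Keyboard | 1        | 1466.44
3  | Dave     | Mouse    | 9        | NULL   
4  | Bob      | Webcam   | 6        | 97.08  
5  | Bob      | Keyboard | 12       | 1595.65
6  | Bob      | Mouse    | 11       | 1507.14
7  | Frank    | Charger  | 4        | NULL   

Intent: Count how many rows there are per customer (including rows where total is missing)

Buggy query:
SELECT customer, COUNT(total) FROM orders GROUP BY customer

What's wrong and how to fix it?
Bug: COUNT(column) counts non-NULL values only; rows with NULL total aren't counted

Fix: Use COUNT(*) to count all rows regardless of NULL

Corrected query:
SELECT customer, COUNT(*) FROM orders GROUP BY customer

Result:
customer | COUNT(*)
---------+---------
Bob      | 4       
Dave     | 1       
Frank    | 2       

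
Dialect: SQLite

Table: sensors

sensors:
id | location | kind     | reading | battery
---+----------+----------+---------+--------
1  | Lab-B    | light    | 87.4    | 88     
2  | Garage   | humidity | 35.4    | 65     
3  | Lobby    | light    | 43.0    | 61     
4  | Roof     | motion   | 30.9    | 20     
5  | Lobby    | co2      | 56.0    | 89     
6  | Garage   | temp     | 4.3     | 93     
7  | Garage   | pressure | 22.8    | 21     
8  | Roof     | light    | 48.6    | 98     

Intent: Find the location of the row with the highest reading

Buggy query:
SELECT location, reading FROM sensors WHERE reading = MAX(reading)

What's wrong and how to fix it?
Bug: MAX(reading) is an aggregate and cannot be used directly in WHERE

Fix: Wrap MAX in a scalar subquery so WHERE compares against a single value

Corrected query:
SELECT location, reading FROM sensors WHERE reading = (SELECT MAX(reading) FROM sensors)

Result:
location | reading
---------+--------
Lab-B    | 87.4   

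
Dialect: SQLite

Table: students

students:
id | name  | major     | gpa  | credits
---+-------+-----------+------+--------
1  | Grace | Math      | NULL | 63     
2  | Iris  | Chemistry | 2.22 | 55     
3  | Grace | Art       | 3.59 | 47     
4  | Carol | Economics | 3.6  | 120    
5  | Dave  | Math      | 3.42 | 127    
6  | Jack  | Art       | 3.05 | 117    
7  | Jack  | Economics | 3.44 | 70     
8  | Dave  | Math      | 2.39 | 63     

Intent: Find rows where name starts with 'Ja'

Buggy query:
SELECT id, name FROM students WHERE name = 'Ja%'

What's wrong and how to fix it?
Bug: '=' compares the literal string including the % character; pattern matching needs LIKE

Fix: Use LIKE for wildcard pattern matching

Corrected query:
SELECT id, name FROM students WHERE name LIKE 'Ja%'

Result:
id | name
---+-----
6  | Jack
7  | Jack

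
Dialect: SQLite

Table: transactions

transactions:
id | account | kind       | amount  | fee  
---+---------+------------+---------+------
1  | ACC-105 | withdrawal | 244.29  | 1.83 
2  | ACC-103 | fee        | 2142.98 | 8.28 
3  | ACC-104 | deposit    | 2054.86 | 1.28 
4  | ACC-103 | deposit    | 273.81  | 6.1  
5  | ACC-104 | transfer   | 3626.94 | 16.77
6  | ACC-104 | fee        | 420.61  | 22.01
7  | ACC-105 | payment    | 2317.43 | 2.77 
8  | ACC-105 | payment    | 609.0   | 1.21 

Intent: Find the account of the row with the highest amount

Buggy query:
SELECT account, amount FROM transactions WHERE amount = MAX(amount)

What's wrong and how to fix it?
Bug: WHERE is evaluated per row; an aggregate over the whole table isn't defined there

Fix: Use a subquery: WHERE amount = (SELECT MAX(amount) FROM transactions)

Corrected query:
SELECT account, amount FROM transactions WHERE amount = (SELECT MAX(amount) FROM transactions)

Result:
account | amount 
--------+--------
ACC-104 | 3626.94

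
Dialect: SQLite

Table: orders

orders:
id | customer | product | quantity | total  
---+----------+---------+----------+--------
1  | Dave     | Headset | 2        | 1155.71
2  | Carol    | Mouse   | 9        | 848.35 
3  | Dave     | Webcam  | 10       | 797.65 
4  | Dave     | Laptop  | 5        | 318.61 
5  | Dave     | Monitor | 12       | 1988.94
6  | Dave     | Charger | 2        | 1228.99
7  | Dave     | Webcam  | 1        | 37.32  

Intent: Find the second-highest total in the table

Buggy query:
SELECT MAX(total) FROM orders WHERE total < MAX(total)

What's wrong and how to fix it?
Bug: MAX(total) on the right of the comparison is an aggregate-in-WHERE error

Fix: Put the inner MAX in a scalar subquery

Corrected query:
SELECT MAX(total) FROM orders WHERE total < (SELECT MAX(total) FROM orders)

Result:
MAX(total)
----------
1228.99   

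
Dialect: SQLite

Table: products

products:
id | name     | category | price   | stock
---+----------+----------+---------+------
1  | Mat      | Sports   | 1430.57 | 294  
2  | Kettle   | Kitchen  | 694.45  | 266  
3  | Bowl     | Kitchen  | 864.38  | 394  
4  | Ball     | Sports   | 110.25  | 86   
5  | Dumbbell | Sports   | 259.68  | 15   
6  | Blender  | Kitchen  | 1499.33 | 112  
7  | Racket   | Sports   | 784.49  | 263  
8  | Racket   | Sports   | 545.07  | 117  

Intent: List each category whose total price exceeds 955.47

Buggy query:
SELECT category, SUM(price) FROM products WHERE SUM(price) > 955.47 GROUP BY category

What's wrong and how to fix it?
Bug: WHERE runs before GROUP BY, so aggregates aren't available there

Fix: Move the aggregate condition to a HAVING clause

Corrected query:
SELECT category, SUM(price) FROM products GROUP BY category HAVING SUM(price) > 955.47

Result:
category | SUM(price)
---------+-----------
Kitchen  | 3058.16   
Sports   | 3130.06   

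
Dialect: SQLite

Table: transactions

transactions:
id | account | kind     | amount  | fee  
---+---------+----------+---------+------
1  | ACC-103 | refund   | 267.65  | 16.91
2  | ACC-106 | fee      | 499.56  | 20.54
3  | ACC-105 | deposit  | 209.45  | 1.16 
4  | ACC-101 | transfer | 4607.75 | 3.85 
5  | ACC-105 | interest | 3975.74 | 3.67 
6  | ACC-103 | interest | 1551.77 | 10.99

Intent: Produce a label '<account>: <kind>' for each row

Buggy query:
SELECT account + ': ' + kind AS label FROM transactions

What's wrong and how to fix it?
Bug: '+' is numeric addition; on text columns SQLite converts them to 0 instead of concatenating

Fix: Replace + with || to concatenate text

Corrected query:
SELECT account || ': ' || kind AS label FROM transactions

Result:
label            
-----------------
ACC-103: refund  
ACC-106: fee     
ACC-105: deposit 
ACC-101: transfer
ACC-105: interest
ACC-103: interest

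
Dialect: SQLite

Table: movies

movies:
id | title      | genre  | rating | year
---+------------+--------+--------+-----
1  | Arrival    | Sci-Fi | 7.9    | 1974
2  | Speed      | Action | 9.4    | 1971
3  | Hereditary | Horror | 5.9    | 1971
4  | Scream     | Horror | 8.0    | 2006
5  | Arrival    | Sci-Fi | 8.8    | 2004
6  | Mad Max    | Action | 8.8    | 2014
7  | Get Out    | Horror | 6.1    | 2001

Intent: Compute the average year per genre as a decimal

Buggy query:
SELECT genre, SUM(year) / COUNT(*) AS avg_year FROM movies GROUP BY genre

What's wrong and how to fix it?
Bug: Both operands are integers, so '/' performs integer division and truncates

Fix: Cast one side to REAL so the division keeps the fractional part

Corrected query:
SELECT genre, SUM(year) * 1.0 / COUNT(*) AS avg_year FROM movies GROUP BY genre

Result:
genre  | avg_year   
-------+------------
Action | 1992.5     
Horror | 1992.666667
Sci-Fi | 1989       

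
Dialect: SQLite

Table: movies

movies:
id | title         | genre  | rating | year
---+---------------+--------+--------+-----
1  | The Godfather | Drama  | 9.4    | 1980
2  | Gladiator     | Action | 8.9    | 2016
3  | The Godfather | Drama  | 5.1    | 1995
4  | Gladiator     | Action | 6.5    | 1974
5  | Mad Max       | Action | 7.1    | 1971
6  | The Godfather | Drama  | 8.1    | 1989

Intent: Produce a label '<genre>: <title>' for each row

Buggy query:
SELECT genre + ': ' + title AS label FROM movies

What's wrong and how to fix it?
Bug: '+' is numeric addition; on text columns SQLite converts them to 0 instead of concatenating

Fix: Use the || operator for string concatenation

Corrected query:
SELECT genre || ': ' || title AS label FROM movies

Result:
label               
--------------------
Drama: The Godfather
Action: Gladiator   
Drama: The Godfather
Action: Gladiator   
Action: Mad Max     
Drama: The Godfather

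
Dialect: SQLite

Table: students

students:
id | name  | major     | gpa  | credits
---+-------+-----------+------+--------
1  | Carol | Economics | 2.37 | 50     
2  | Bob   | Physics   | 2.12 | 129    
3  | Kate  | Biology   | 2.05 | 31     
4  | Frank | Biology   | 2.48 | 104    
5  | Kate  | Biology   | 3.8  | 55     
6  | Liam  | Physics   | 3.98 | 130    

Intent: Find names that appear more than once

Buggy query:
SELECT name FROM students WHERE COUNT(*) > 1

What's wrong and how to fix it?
Bug: COUNT(*) is an aggregate and cannot be used in WHERE

Fix: GROUP BY name, then filter groups with HAVING COUNT(*) > 1

Corrected query:
SELECT name FROM students GROUP BY name HAVING COUNT(*) > 1

Result:
name
----
Kate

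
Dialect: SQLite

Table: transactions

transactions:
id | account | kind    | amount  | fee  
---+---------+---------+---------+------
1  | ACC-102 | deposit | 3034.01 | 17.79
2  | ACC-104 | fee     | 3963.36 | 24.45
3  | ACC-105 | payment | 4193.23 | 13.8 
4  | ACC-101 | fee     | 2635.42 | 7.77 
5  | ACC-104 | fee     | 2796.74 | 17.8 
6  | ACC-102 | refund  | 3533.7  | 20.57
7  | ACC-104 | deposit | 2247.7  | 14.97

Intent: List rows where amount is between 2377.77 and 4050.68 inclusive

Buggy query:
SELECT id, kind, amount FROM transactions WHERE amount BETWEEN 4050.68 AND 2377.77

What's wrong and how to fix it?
Bug: The bounds are reversed; BETWEEN a AND b requires a <= b to match anything

Fix: Swap the bounds so the smaller value comes first

Corrected query:
SELECT id, kind, amount FROM transactions WHERE amount BETWEEN 2377.77 AND 4050.68

Result:
id | kind    | amount 
---+---------+--------
1  | deposit | 3034.01
2  | fee     | 3963.36
4  | fee     | 2635.42
5  | fee     | 2796.74
6  | refund  | 3533.7 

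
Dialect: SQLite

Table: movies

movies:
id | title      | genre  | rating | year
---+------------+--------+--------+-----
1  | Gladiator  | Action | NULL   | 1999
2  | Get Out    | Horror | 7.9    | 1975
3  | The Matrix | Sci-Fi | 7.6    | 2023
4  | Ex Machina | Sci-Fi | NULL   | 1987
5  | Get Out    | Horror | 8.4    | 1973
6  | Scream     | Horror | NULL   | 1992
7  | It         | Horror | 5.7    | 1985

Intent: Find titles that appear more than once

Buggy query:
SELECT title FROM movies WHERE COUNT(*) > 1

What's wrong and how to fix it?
Bug: WHERE can't reference COUNT(*); aggregates are computed after WHERE

Fix: Group first, then use HAVING for the count condition

Corrected query:
SELECT title FROM movies GROUP BY title HAVING COUNT(*) > 1

Result:
title  
-------
Get Out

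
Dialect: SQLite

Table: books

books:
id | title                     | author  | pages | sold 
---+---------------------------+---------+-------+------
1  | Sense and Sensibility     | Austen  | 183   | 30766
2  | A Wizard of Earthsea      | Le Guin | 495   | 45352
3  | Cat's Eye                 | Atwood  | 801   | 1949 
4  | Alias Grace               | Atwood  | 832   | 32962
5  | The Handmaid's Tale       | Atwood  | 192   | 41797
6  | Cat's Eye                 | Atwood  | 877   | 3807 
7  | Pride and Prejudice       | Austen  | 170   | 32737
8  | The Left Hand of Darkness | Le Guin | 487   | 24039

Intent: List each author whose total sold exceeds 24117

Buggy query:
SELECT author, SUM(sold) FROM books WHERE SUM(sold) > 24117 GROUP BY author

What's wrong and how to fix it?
Bug: Aggregate functions cannot appear in a WHERE clause

Fix: Use HAVING (which filters groups after aggregation) instead of WHERE

Corrected query:
SELECT author, SUM(sold) FROM books GROUP BY author HAVING SUM(sold) > 24117

Result:
author  | SUM(sold)
--------+----------
Atwood  | 80515    
Austen  | 63503    
Le Guin | 69391    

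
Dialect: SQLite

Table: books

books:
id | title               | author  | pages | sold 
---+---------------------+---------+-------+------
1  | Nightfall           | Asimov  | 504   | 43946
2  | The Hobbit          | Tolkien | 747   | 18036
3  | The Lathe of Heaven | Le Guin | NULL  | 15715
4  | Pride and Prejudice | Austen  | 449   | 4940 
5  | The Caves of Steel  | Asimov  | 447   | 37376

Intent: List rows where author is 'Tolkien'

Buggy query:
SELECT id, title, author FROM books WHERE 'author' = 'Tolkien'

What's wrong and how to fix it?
Bug: 'author' in single quotes is a string literal, not the column; the comparison is literal-vs-literal and never true

Fix: Reference the column as author without single quotes

Corrected query:
SELECT id, title, author FROM books WHERE author = 'Tolkien'

Result:
id | title      | author 
---+------------+--------
2  | The Hobbit | Tolkien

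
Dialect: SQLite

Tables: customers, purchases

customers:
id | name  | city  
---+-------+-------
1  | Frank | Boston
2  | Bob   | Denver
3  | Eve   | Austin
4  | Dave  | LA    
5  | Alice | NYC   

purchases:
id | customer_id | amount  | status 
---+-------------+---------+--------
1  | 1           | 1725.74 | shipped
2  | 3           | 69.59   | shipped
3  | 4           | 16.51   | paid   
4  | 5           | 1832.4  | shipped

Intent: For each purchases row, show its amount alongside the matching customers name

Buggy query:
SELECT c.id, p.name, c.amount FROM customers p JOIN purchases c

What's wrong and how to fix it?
Bug: JOIN with no ON clause produces a cartesian product; every purchases row pairs with every customers row

Fix: Specify the join condition linking the foreign key to the parent id

Corrected query:
SELECT c.id, p.name, c.amount FROM customers p JOIN purchases c ON c.customer_id = p.id

Result:
id | name  | amount 
---+-------+--------
1  | Frank | 1725.74
2  | Eve   | 69.59  
3  | Dave  | 16.51  
4  | Alice | 1832.4 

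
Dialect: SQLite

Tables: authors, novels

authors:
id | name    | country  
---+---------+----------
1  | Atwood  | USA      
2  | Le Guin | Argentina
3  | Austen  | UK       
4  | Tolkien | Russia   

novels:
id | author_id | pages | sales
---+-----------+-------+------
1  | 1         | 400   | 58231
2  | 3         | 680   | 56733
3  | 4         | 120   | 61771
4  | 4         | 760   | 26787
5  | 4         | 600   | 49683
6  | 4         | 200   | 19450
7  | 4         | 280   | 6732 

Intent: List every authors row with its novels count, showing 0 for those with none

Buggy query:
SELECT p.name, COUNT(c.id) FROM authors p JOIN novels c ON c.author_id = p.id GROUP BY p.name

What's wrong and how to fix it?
Bug: An inner join excludes parents with zero children

Fix: Switch to LEFT JOIN to retain unmatched parent rows

Corrected query:
SELECT p.name, COUNT(c.id) FROM authors p LEFT JOIN novels c ON c.author_id = p.id GROUP BY p.name

Result:
name    | COUNT(c.id)
--------+------------
Atwood  | 1          
Austen  | 1          
Le Guin | 0          
Tolkien | 5          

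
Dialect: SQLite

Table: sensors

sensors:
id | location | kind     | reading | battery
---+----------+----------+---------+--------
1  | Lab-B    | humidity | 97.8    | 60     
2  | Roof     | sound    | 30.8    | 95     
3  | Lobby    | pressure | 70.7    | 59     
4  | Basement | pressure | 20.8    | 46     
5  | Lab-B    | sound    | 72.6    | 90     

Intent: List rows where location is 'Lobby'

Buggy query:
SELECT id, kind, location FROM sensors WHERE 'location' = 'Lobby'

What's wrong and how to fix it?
Bug: 'location' in single quotes is a string literal, not the column; the comparison is literal-vs-literal and never true

Fix: Reference the column as location without single quotes

Corrected query:
SELECT id, kind, location FROM sensors WHERE location = 'Lobby'

Result:
id | kind     | location
---+----------+---------
3  | pressure | Lobby   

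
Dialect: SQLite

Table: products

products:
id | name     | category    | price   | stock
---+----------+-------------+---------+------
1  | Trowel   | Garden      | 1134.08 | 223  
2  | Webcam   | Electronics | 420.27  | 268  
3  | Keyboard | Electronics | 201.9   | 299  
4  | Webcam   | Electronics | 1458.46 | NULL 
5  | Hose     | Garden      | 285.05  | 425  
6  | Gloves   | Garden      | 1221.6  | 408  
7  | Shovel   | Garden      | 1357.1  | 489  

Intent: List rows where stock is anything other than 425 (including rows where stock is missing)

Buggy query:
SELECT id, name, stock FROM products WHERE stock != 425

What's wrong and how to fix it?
Bug: Inequality against NULL is unknown, not true; rows with NULL are dropped

Fix: Add an explicit OR stock IS NULL to include the missing-value rows

Corrected query:
SELECT id, name, stock FROM products WHERE stock != 425 OR stock IS NULL

Result:
id | name     | stock
---+----------+------
1  | Trowel   | 223  
2  | Webcam   | 268  
3  | Keyboard | 299  
4  | Webcam   | NULL 
6  | Gloves   | 408  
7  | Shovel   | 489  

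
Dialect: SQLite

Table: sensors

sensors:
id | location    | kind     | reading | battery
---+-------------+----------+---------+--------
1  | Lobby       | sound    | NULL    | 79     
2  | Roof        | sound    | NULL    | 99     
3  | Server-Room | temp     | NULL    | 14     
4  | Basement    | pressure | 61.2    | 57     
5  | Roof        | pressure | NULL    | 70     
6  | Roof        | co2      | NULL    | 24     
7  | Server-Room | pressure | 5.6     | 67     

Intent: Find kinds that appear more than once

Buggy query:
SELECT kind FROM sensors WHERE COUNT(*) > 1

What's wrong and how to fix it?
Bug: COUNT(*) is an aggregate and cannot be used in WHERE

Fix: Group first, then use HAVING for the count condition

Corrected query:
SELECT kind FROM sensors GROUP BY kind HAVING COUNT(*) > 1

Result:
kind    
--------
pressure
sound   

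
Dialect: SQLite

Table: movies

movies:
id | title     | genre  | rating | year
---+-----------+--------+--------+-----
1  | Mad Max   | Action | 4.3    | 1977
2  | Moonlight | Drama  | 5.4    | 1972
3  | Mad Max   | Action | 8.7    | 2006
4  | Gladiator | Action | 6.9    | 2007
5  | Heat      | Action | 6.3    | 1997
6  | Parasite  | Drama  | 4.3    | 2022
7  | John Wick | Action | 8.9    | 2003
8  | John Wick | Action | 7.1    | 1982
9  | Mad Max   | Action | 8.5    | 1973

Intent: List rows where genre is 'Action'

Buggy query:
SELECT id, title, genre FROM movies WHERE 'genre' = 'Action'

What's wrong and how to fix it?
Bug: 'genre' in single quotes is a string literal, not the column; the comparison is literal-vs-literal and never true

Fix: Reference the column as genre without single quotes

Corrected query:
SELECT id, title, genre FROM movies WHERE genre = 'Action'

Result:
id | title     | genre 
---+-----------+-------
1  | Mad Max   | Action
3  | Mad Max   | Action
4  | Gladiator | Action
5  | Heat      | Action
7  | John Wick | Action
8  | John Wick | Action
9  | Mad Max   | Action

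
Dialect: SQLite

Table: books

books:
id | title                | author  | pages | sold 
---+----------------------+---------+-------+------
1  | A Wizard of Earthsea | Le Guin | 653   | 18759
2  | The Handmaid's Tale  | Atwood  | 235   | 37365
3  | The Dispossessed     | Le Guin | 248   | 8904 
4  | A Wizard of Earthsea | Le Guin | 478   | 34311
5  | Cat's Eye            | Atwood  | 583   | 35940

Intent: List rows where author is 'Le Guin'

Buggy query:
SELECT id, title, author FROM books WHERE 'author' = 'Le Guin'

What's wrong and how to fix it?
Bug: 'author' in single quotes is a string literal, not the column; the comparison is literal-vs-literal and never true

Fix: Reference the column as author without single quotes

Corrected query:
SELECT id, title, author FROM books WHERE author = 'Le Guin'

Result:
id | title                | author 
---+----------------------+--------
1  | A Wizard of Earthsea | Le Guin
3  | The Dispossessed     | Le Guin
4  | A Wizard of Earthsea | Le Guin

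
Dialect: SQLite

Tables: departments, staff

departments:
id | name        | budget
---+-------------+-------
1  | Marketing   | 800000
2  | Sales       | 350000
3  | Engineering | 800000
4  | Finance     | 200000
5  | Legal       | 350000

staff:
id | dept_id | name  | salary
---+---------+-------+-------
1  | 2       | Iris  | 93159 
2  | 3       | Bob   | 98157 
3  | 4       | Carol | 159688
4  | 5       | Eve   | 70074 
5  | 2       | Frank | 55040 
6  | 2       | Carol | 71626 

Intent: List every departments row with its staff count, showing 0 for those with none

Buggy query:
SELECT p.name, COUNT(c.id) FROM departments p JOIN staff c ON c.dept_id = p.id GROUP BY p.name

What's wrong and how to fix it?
Bug: An inner join excludes parents with zero children

Fix: Use LEFT JOIN so parents without children still appear (COUNT(c.id) gives 0)

Corrected query:
SELECT p.name, COUNT(c.id) FROM departments p LEFT JOIN staff c ON c.dept_id = p.id GROUP BY p.name

Result:
name        | COUNT(c.id)
------------+------------
Engineering | 1          
Finance     | 1          
Legal       | 1          
Marketing   | 0          
Sales       | 3          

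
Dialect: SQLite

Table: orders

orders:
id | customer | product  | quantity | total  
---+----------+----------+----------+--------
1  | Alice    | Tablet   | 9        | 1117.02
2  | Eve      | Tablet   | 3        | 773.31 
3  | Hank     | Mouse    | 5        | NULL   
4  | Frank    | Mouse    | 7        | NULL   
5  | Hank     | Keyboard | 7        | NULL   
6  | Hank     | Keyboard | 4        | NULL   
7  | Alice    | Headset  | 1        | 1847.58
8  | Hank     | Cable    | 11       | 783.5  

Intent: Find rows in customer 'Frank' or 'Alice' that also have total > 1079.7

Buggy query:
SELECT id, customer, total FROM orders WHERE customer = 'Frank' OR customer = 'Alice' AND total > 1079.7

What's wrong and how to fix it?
Bug: AND binds tighter than OR, so this parses as customer = 'Frank' OR (customer = 'Alice' AND total > 1079.7)

Fix: Add parentheses around the OR so the AND applies to both alternatives

Corrected query:
SELECT id, customer, total FROM orders WHERE (customer = 'Frank' OR customer = 'Alice') AND total > 1079.7

Result:
id | customer | total  
---+----------+--------
1  | Alice    | 1117.02
7  | Alice    | 1847.58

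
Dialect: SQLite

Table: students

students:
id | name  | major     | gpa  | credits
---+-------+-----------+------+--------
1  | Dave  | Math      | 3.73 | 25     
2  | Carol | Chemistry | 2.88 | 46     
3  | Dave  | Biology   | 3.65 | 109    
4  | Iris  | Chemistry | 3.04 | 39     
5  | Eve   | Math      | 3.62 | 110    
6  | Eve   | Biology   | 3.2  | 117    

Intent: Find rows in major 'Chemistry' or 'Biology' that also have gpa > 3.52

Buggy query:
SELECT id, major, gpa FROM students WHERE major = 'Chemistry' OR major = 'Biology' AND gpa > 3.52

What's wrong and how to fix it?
Bug: AND binds tighter than OR, so this parses as major = 'Chemistry' OR (major = 'Biology' AND gpa > 3.52)

Fix: Add parentheses around the OR so the AND applies to both alternatives

Corrected query:
SELECT id, major, gpa FROM students WHERE (major = 'Chemistry' OR major = 'Biology') AND gpa > 3.52

Result:
id | major   | gpa 
---+---------+-----
3  | Biology | 3.65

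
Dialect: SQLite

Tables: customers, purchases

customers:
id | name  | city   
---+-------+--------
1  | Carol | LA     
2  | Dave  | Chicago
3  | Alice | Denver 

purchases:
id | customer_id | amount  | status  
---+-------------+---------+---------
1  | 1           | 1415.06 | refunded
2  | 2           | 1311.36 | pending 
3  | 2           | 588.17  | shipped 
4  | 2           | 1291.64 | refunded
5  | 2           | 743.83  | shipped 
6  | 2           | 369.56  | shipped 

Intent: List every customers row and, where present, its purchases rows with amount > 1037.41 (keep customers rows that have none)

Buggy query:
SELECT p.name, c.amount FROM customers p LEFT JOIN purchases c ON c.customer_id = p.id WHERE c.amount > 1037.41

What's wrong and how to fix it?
Bug: Filtering c.amount in WHERE discards the NULL rows produced by LEFT JOIN, turning it into an inner join

Fix: Put 'c.amount > 1037.41' in the JOIN's ON clause instead of WHERE

Corrected query:
SELECT p.name, c.amount FROM customers p LEFT JOIN purchases c ON c.customer_id = p.id AND c.amount > 1037.41

Result:
name  | amount 
------+--------
Carol | 1415.06
Dave  | 1291.64
Dave  | 1311.36
Alice | NULL   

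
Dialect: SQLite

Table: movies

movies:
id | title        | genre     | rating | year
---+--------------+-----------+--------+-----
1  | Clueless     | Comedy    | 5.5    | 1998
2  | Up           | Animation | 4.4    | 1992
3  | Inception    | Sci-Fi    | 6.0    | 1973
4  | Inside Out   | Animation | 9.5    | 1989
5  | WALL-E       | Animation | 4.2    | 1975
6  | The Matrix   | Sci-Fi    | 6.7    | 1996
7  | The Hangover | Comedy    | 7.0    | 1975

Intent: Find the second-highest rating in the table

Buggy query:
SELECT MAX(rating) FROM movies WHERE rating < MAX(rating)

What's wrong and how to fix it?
Bug: MAX(rating) on the right of the comparison is an aggregate-in-WHERE error

Fix: Put the inner MAX in a scalar subquery

Corrected query:
SELECT MAX(rating) FROM movies WHERE rating < (SELECT MAX(rating) FROM movies)

Result:
MAX(rating)
-----------
7          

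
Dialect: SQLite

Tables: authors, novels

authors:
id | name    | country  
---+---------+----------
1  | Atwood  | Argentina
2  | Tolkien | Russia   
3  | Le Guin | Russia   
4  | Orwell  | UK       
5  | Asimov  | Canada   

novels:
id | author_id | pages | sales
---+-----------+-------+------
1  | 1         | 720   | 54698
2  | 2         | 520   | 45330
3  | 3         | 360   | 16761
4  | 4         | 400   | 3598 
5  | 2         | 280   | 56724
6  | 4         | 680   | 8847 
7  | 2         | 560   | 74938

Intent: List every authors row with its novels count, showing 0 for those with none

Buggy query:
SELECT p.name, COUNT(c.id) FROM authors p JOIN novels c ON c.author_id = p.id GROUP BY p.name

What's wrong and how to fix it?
Bug: An inner join excludes parents with zero children

Fix: Use LEFT JOIN so parents without children still appear (COUNT(c.id) gives 0)

Corrected query:
SELECT p.name, COUNT(c.id) FROM authors p LEFT JOIN novels c ON c.author_id = p.id GROUP BY p.name

Result:
name    | COUNT(c.id)
--------+------------
Asimov  | 0          
Atwood  | 1          
Le Guin | 1          
Orwell  | 2          
Tolkien | 3          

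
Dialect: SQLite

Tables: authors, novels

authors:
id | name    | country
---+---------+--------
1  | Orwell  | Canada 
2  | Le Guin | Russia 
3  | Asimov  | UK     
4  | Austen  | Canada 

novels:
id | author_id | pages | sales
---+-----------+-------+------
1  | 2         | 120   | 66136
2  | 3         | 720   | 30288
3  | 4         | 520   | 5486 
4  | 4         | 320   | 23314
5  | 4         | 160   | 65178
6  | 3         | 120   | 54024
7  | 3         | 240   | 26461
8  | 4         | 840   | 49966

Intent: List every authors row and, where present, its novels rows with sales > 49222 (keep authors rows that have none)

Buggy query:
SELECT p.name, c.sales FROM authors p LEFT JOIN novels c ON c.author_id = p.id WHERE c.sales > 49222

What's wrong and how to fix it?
Bug: Filtering c.sales in WHERE discards the NULL rows produced by LEFT JOIN, turning it into an inner join

Fix: Move the right-table condition into the ON clause so unmatched parents are kept

Corrected query:
SELECT p.name, c.sales FROM authors p LEFT JOIN novels c ON c.author_id = p.id AND c.sales > 49222

Result:
name    | sales
--------+------
Orwell  | NULL 
Le Guin | 66136
Asimov  | 54024
Austen  | 49966
Austen  | 65178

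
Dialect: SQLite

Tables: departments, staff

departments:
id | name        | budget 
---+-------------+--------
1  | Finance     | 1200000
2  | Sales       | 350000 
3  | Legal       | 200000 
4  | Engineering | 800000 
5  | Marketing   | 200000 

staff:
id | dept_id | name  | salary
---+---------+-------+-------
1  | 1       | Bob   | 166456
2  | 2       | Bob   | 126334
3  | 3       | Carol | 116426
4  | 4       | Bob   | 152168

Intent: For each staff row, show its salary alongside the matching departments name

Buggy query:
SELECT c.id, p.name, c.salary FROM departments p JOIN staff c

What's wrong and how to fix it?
Bug: Missing join condition: each staff row is matched to all departments rows instead of just its own

Fix: Add ON c.dept_id = p.id to the JOIN

Corrected query:
SELECT c.id, p.name, c.salary FROM departments p JOIN staff c ON c.dept_id = p.id

Result:
id | name        | salary
---+-------------+-------
1  | Finance     | 166456
2  | Sales       | 126334
3  | Legal       | 116426
4  | Engineering | 152168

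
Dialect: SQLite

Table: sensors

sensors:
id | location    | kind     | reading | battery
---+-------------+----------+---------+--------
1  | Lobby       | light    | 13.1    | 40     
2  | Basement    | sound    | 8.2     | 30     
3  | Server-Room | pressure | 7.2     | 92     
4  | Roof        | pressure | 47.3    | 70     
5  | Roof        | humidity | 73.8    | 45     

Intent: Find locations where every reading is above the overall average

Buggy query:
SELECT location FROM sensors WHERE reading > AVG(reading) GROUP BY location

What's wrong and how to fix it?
Bug: AVG() is an aggregate; it can't sit directly in WHERE

Fix: Use a subquery for AVG and a HAVING MIN(...) filter so the condition holds for every row in the group

Corrected query:
SELECT location FROM sensors GROUP BY location HAVING MIN(reading) > (SELECT AVG(reading) FROM sensors)

Result:
location
--------
Roof    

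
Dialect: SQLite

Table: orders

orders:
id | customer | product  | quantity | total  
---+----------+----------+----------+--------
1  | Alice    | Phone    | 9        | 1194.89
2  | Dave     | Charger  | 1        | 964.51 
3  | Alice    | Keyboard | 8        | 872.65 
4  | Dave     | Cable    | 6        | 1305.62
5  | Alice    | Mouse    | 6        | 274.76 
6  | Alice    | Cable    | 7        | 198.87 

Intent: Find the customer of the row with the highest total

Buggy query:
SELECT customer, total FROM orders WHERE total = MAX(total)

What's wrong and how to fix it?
Bug: WHERE is evaluated per row; an aggregate over the whole table isn't defined there

Fix: Use a subquery: WHERE total = (SELECT MAX(total) FROM orders)

Corrected query:
SELECT customer, total FROM orders WHERE total = (SELECT MAX(total) FROM orders)

Result:
customer | total  
---------+--------
Dave     | 1305.62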